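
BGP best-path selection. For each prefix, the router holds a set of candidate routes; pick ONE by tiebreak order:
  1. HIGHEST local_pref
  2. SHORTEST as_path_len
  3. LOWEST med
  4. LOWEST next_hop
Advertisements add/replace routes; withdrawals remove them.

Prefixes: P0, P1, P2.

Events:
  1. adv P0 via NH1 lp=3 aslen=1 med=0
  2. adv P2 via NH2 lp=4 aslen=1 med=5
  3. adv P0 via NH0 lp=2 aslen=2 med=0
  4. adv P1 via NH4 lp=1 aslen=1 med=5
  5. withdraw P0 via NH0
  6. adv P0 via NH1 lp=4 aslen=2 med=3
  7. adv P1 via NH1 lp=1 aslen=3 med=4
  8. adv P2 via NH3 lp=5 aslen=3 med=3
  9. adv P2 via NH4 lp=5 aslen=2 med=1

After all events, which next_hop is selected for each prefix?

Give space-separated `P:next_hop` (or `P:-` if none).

Answer: P0:NH1 P1:NH4 P2:NH4

Derivation:
Op 1: best P0=NH1 P1=- P2=-
Op 2: best P0=NH1 P1=- P2=NH2
Op 3: best P0=NH1 P1=- P2=NH2
Op 4: best P0=NH1 P1=NH4 P2=NH2
Op 5: best P0=NH1 P1=NH4 P2=NH2
Op 6: best P0=NH1 P1=NH4 P2=NH2
Op 7: best P0=NH1 P1=NH4 P2=NH2
Op 8: best P0=NH1 P1=NH4 P2=NH3
Op 9: best P0=NH1 P1=NH4 P2=NH4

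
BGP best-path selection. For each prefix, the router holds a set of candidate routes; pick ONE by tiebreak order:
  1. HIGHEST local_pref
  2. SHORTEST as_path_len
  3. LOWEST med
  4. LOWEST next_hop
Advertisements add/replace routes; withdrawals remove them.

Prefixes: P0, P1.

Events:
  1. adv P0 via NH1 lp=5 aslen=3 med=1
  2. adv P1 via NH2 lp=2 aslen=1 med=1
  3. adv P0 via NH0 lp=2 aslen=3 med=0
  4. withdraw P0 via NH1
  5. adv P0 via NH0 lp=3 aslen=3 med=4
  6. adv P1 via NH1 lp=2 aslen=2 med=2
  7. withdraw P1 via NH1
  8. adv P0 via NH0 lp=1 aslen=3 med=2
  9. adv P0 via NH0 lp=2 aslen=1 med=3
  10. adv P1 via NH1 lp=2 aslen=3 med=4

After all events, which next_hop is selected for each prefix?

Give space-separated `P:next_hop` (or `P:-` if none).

Answer: P0:NH0 P1:NH2

Derivation:
Op 1: best P0=NH1 P1=-
Op 2: best P0=NH1 P1=NH2
Op 3: best P0=NH1 P1=NH2
Op 4: best P0=NH0 P1=NH2
Op 5: best P0=NH0 P1=NH2
Op 6: best P0=NH0 P1=NH2
Op 7: best P0=NH0 P1=NH2
Op 8: best P0=NH0 P1=NH2
Op 9: best P0=NH0 P1=NH2
Op 10: best P0=NH0 P1=NH2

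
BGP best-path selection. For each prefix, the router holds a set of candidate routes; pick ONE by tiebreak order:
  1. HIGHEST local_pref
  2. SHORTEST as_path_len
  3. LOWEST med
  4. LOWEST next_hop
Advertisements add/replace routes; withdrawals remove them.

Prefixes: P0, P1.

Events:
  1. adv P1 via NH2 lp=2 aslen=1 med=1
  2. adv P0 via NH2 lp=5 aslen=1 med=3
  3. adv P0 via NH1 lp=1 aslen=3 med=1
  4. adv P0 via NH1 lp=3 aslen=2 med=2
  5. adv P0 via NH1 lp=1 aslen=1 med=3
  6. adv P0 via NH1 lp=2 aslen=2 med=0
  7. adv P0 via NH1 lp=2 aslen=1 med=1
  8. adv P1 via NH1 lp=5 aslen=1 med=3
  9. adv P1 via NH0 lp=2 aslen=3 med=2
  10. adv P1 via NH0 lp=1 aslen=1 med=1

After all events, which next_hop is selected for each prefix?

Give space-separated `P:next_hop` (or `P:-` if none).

Op 1: best P0=- P1=NH2
Op 2: best P0=NH2 P1=NH2
Op 3: best P0=NH2 P1=NH2
Op 4: best P0=NH2 P1=NH2
Op 5: best P0=NH2 P1=NH2
Op 6: best P0=NH2 P1=NH2
Op 7: best P0=NH2 P1=NH2
Op 8: best P0=NH2 P1=NH1
Op 9: best P0=NH2 P1=NH1
Op 10: best P0=NH2 P1=NH1

Answer: P0:NH2 P1:NH1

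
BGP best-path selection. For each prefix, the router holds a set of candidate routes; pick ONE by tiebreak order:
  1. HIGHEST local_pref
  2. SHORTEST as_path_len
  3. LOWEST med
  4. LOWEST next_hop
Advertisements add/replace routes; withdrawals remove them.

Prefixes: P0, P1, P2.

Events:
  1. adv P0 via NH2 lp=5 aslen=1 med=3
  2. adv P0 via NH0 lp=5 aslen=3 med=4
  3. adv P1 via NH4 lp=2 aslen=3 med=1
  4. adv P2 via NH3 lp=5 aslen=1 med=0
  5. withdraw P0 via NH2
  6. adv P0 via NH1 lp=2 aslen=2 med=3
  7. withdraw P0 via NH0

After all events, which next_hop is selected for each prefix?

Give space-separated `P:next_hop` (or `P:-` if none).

Answer: P0:NH1 P1:NH4 P2:NH3

Derivation:
Op 1: best P0=NH2 P1=- P2=-
Op 2: best P0=NH2 P1=- P2=-
Op 3: best P0=NH2 P1=NH4 P2=-
Op 4: best P0=NH2 P1=NH4 P2=NH3
Op 5: best P0=NH0 P1=NH4 P2=NH3
Op 6: best P0=NH0 P1=NH4 P2=NH3
Op 7: best P0=NH1 P1=NH4 P2=NH3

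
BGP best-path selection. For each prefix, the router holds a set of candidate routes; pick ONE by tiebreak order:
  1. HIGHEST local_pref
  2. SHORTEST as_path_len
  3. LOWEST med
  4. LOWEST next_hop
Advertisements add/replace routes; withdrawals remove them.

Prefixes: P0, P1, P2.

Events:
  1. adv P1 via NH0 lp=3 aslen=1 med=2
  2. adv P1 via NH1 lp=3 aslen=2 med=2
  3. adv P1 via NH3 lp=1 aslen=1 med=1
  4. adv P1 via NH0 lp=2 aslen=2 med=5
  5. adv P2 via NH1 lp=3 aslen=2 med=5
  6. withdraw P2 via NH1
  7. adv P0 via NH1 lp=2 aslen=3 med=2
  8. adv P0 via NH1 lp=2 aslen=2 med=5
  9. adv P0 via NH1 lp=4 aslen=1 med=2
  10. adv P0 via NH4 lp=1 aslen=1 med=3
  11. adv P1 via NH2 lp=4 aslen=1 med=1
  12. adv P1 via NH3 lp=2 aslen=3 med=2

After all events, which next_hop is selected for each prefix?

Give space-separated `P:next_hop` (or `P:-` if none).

Op 1: best P0=- P1=NH0 P2=-
Op 2: best P0=- P1=NH0 P2=-
Op 3: best P0=- P1=NH0 P2=-
Op 4: best P0=- P1=NH1 P2=-
Op 5: best P0=- P1=NH1 P2=NH1
Op 6: best P0=- P1=NH1 P2=-
Op 7: best P0=NH1 P1=NH1 P2=-
Op 8: best P0=NH1 P1=NH1 P2=-
Op 9: best P0=NH1 P1=NH1 P2=-
Op 10: best P0=NH1 P1=NH1 P2=-
Op 11: best P0=NH1 P1=NH2 P2=-
Op 12: best P0=NH1 P1=NH2 P2=-

Answer: P0:NH1 P1:NH2 P2:-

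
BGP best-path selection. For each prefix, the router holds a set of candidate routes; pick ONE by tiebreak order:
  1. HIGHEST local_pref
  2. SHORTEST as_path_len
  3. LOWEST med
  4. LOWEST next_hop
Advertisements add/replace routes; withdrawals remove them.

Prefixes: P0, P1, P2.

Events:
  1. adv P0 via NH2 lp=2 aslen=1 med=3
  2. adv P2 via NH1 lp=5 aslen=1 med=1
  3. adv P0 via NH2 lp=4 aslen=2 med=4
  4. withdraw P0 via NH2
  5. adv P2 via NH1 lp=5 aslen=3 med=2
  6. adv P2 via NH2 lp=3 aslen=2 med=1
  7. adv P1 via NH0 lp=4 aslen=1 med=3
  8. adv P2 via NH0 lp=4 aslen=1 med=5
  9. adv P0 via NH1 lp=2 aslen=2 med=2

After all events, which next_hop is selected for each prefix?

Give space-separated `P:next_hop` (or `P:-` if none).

Op 1: best P0=NH2 P1=- P2=-
Op 2: best P0=NH2 P1=- P2=NH1
Op 3: best P0=NH2 P1=- P2=NH1
Op 4: best P0=- P1=- P2=NH1
Op 5: best P0=- P1=- P2=NH1
Op 6: best P0=- P1=- P2=NH1
Op 7: best P0=- P1=NH0 P2=NH1
Op 8: best P0=- P1=NH0 P2=NH1
Op 9: best P0=NH1 P1=NH0 P2=NH1

Answer: P0:NH1 P1:NH0 P2:NH1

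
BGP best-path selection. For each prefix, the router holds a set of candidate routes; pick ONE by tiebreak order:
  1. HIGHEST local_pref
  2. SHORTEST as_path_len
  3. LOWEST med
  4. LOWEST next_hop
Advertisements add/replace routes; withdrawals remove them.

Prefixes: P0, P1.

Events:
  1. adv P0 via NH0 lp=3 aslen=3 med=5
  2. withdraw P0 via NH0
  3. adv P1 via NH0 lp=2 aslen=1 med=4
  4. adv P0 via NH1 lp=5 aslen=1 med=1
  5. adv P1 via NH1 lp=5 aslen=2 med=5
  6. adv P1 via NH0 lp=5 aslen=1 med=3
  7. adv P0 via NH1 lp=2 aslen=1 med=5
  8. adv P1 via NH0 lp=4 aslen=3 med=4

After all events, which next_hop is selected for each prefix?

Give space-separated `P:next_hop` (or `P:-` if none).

Op 1: best P0=NH0 P1=-
Op 2: best P0=- P1=-
Op 3: best P0=- P1=NH0
Op 4: best P0=NH1 P1=NH0
Op 5: best P0=NH1 P1=NH1
Op 6: best P0=NH1 P1=NH0
Op 7: best P0=NH1 P1=NH0
Op 8: best P0=NH1 P1=NH1

Answer: P0:NH1 P1:NH1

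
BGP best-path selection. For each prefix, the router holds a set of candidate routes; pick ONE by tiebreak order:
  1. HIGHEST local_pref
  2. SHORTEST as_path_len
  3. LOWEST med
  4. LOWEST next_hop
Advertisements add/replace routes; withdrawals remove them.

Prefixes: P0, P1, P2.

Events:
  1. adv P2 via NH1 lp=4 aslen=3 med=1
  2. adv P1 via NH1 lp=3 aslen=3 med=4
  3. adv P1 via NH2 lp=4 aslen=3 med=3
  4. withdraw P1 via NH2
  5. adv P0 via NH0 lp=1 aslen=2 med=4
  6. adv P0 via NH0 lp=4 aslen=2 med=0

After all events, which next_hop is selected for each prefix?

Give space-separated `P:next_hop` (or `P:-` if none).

Answer: P0:NH0 P1:NH1 P2:NH1

Derivation:
Op 1: best P0=- P1=- P2=NH1
Op 2: best P0=- P1=NH1 P2=NH1
Op 3: best P0=- P1=NH2 P2=NH1
Op 4: best P0=- P1=NH1 P2=NH1
Op 5: best P0=NH0 P1=NH1 P2=NH1
Op 6: best P0=NH0 P1=NH1 P2=NH1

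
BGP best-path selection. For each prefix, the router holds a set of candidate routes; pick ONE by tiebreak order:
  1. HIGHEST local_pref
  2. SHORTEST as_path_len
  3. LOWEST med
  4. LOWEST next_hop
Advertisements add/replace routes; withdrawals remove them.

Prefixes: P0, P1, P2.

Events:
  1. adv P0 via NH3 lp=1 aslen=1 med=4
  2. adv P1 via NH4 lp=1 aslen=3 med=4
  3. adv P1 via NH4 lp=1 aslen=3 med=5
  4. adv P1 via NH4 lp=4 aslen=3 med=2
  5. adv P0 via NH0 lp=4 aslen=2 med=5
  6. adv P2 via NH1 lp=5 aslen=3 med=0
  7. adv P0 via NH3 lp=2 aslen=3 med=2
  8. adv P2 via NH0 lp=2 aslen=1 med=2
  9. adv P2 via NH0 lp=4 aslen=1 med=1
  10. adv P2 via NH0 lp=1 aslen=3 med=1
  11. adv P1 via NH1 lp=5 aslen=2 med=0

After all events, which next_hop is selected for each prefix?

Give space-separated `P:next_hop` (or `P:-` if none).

Op 1: best P0=NH3 P1=- P2=-
Op 2: best P0=NH3 P1=NH4 P2=-
Op 3: best P0=NH3 P1=NH4 P2=-
Op 4: best P0=NH3 P1=NH4 P2=-
Op 5: best P0=NH0 P1=NH4 P2=-
Op 6: best P0=NH0 P1=NH4 P2=NH1
Op 7: best P0=NH0 P1=NH4 P2=NH1
Op 8: best P0=NH0 P1=NH4 P2=NH1
Op 9: best P0=NH0 P1=NH4 P2=NH1
Op 10: best P0=NH0 P1=NH4 P2=NH1
Op 11: best P0=NH0 P1=NH1 P2=NH1

Answer: P0:NH0 P1:NH1 P2:NH1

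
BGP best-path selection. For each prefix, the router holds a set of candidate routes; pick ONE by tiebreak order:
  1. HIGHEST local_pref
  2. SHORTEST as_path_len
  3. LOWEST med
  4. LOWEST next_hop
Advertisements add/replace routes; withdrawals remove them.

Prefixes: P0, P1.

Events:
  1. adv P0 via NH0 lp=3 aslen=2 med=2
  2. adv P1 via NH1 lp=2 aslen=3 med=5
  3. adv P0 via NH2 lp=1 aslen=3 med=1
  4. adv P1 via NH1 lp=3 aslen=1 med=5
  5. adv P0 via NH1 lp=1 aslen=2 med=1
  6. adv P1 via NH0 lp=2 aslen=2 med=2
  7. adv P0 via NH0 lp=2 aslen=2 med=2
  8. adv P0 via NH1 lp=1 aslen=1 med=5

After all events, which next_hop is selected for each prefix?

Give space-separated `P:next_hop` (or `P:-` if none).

Op 1: best P0=NH0 P1=-
Op 2: best P0=NH0 P1=NH1
Op 3: best P0=NH0 P1=NH1
Op 4: best P0=NH0 P1=NH1
Op 5: best P0=NH0 P1=NH1
Op 6: best P0=NH0 P1=NH1
Op 7: best P0=NH0 P1=NH1
Op 8: best P0=NH0 P1=NH1

Answer: P0:NH0 P1:NH1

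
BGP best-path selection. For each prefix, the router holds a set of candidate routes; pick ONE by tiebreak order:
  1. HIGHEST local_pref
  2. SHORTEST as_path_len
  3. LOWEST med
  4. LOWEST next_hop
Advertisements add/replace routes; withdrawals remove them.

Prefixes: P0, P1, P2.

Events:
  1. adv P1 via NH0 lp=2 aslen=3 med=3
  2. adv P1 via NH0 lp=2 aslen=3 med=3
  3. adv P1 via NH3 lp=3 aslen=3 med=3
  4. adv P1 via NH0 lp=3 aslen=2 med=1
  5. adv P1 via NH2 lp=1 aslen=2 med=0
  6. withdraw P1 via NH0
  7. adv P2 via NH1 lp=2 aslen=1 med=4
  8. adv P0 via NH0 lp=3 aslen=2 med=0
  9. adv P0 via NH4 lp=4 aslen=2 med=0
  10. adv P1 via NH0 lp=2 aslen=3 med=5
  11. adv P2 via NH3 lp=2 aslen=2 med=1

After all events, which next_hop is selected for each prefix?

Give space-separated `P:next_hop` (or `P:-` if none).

Answer: P0:NH4 P1:NH3 P2:NH1

Derivation:
Op 1: best P0=- P1=NH0 P2=-
Op 2: best P0=- P1=NH0 P2=-
Op 3: best P0=- P1=NH3 P2=-
Op 4: best P0=- P1=NH0 P2=-
Op 5: best P0=- P1=NH0 P2=-
Op 6: best P0=- P1=NH3 P2=-
Op 7: best P0=- P1=NH3 P2=NH1
Op 8: best P0=NH0 P1=NH3 P2=NH1
Op 9: best P0=NH4 P1=NH3 P2=NH1
Op 10: best P0=NH4 P1=NH3 P2=NH1
Op 11: best P0=NH4 P1=NH3 P2=NH1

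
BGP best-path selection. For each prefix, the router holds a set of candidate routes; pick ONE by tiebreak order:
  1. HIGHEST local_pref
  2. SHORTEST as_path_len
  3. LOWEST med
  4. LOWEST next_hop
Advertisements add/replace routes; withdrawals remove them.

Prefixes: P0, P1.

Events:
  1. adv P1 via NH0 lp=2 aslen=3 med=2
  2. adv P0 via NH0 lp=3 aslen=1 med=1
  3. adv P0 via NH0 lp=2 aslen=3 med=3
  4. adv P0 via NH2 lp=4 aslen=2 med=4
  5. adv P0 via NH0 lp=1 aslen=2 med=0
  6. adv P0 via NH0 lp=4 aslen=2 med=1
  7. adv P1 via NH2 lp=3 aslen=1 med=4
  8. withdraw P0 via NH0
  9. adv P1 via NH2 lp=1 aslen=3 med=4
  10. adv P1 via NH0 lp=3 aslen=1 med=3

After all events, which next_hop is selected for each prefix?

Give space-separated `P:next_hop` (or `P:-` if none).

Answer: P0:NH2 P1:NH0

Derivation:
Op 1: best P0=- P1=NH0
Op 2: best P0=NH0 P1=NH0
Op 3: best P0=NH0 P1=NH0
Op 4: best P0=NH2 P1=NH0
Op 5: best P0=NH2 P1=NH0
Op 6: best P0=NH0 P1=NH0
Op 7: best P0=NH0 P1=NH2
Op 8: best P0=NH2 P1=NH2
Op 9: best P0=NH2 P1=NH0
Op 10: best P0=NH2 P1=NH0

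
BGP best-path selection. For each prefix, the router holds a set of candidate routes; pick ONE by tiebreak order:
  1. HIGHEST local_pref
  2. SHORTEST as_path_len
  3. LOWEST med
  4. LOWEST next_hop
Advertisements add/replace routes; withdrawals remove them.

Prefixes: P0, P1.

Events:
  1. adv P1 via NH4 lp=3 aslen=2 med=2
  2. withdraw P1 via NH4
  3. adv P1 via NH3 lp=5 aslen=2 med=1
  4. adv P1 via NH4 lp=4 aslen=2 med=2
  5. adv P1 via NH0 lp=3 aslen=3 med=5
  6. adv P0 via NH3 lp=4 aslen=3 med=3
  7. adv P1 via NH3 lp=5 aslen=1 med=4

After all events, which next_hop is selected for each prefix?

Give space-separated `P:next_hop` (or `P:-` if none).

Answer: P0:NH3 P1:NH3

Derivation:
Op 1: best P0=- P1=NH4
Op 2: best P0=- P1=-
Op 3: best P0=- P1=NH3
Op 4: best P0=- P1=NH3
Op 5: best P0=- P1=NH3
Op 6: best P0=NH3 P1=NH3
Op 7: best P0=NH3 P1=NH3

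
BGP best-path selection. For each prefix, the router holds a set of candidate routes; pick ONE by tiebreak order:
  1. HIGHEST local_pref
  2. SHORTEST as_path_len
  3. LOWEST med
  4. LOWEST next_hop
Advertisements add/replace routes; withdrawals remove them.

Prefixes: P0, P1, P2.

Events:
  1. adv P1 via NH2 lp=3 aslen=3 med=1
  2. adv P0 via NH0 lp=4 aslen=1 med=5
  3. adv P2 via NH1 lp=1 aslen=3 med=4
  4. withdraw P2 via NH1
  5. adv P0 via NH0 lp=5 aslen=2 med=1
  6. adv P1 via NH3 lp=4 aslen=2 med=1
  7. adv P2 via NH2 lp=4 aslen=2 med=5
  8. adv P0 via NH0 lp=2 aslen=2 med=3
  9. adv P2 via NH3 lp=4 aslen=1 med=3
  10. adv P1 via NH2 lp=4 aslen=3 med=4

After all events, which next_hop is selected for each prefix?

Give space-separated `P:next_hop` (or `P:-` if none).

Answer: P0:NH0 P1:NH3 P2:NH3

Derivation:
Op 1: best P0=- P1=NH2 P2=-
Op 2: best P0=NH0 P1=NH2 P2=-
Op 3: best P0=NH0 P1=NH2 P2=NH1
Op 4: best P0=NH0 P1=NH2 P2=-
Op 5: best P0=NH0 P1=NH2 P2=-
Op 6: best P0=NH0 P1=NH3 P2=-
Op 7: best P0=NH0 P1=NH3 P2=NH2
Op 8: best P0=NH0 P1=NH3 P2=NH2
Op 9: best P0=NH0 P1=NH3 P2=NH3
Op 10: best P0=NH0 P1=NH3 P2=NH3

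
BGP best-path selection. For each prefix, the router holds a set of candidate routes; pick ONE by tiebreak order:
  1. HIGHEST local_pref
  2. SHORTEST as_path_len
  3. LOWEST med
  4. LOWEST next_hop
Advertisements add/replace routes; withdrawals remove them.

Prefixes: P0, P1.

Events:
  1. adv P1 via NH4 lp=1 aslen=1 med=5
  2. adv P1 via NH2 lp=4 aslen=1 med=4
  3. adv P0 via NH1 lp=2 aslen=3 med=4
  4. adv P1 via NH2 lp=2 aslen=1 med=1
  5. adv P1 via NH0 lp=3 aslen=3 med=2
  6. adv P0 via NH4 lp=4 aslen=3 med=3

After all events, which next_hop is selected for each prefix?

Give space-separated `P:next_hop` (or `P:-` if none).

Answer: P0:NH4 P1:NH0

Derivation:
Op 1: best P0=- P1=NH4
Op 2: best P0=- P1=NH2
Op 3: best P0=NH1 P1=NH2
Op 4: best P0=NH1 P1=NH2
Op 5: best P0=NH1 P1=NH0
Op 6: best P0=NH4 P1=NH0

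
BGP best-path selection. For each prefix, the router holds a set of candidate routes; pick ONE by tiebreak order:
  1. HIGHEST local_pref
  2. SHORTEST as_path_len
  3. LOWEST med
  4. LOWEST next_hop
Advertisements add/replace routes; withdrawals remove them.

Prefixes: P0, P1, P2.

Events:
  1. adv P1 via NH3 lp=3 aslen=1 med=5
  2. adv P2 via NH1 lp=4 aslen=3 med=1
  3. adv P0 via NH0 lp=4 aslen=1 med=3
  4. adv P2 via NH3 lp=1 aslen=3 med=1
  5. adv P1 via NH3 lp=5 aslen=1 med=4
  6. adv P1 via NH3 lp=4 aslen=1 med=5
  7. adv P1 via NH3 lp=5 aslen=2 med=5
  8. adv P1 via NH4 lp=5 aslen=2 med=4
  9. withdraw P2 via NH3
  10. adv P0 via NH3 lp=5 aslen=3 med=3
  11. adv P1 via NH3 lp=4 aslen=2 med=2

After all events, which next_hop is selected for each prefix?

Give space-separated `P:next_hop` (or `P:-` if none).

Answer: P0:NH3 P1:NH4 P2:NH1

Derivation:
Op 1: best P0=- P1=NH3 P2=-
Op 2: best P0=- P1=NH3 P2=NH1
Op 3: best P0=NH0 P1=NH3 P2=NH1
Op 4: best P0=NH0 P1=NH3 P2=NH1
Op 5: best P0=NH0 P1=NH3 P2=NH1
Op 6: best P0=NH0 P1=NH3 P2=NH1
Op 7: best P0=NH0 P1=NH3 P2=NH1
Op 8: best P0=NH0 P1=NH4 P2=NH1
Op 9: best P0=NH0 P1=NH4 P2=NH1
Op 10: best P0=NH3 P1=NH4 P2=NH1
Op 11: best P0=NH3 P1=NH4 P2=NH1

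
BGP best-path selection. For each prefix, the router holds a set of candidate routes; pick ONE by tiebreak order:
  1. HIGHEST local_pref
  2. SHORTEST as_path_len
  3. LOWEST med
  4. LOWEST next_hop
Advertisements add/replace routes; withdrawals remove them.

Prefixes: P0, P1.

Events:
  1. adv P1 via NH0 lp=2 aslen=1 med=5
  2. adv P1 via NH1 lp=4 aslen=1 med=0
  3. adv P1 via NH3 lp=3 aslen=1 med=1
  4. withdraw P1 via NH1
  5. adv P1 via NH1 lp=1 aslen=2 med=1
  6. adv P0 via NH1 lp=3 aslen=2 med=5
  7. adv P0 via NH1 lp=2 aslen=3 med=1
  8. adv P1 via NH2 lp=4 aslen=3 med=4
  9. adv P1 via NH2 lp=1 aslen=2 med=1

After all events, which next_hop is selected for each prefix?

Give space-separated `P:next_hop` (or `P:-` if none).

Op 1: best P0=- P1=NH0
Op 2: best P0=- P1=NH1
Op 3: best P0=- P1=NH1
Op 4: best P0=- P1=NH3
Op 5: best P0=- P1=NH3
Op 6: best P0=NH1 P1=NH3
Op 7: best P0=NH1 P1=NH3
Op 8: best P0=NH1 P1=NH2
Op 9: best P0=NH1 P1=NH3

Answer: P0:NH1 P1:NH3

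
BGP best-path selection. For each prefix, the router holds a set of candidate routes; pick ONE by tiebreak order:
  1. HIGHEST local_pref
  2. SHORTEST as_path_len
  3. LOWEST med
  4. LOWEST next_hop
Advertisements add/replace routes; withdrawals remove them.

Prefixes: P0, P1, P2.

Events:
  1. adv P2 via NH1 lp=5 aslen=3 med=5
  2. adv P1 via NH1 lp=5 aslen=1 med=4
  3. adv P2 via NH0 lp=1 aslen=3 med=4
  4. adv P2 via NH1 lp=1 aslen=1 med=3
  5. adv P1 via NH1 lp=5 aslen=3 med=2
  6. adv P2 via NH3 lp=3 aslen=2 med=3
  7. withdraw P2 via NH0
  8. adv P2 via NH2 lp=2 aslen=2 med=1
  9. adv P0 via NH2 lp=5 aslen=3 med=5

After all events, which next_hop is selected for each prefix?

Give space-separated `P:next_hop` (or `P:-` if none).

Answer: P0:NH2 P1:NH1 P2:NH3

Derivation:
Op 1: best P0=- P1=- P2=NH1
Op 2: best P0=- P1=NH1 P2=NH1
Op 3: best P0=- P1=NH1 P2=NH1
Op 4: best P0=- P1=NH1 P2=NH1
Op 5: best P0=- P1=NH1 P2=NH1
Op 6: best P0=- P1=NH1 P2=NH3
Op 7: best P0=- P1=NH1 P2=NH3
Op 8: best P0=- P1=NH1 P2=NH3
Op 9: best P0=NH2 P1=NH1 P2=NH3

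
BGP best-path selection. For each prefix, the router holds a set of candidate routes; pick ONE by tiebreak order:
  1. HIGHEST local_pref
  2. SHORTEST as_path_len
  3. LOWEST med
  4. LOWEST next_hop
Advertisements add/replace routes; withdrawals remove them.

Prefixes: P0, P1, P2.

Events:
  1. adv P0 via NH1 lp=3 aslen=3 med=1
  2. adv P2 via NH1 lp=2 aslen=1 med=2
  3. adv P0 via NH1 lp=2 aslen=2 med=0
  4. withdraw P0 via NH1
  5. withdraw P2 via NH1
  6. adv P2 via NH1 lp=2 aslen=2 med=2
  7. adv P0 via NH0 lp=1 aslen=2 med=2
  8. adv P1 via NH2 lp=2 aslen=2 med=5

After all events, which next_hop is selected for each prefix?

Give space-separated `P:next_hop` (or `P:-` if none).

Op 1: best P0=NH1 P1=- P2=-
Op 2: best P0=NH1 P1=- P2=NH1
Op 3: best P0=NH1 P1=- P2=NH1
Op 4: best P0=- P1=- P2=NH1
Op 5: best P0=- P1=- P2=-
Op 6: best P0=- P1=- P2=NH1
Op 7: best P0=NH0 P1=- P2=NH1
Op 8: best P0=NH0 P1=NH2 P2=NH1

Answer: P0:NH0 P1:NH2 P2:NH1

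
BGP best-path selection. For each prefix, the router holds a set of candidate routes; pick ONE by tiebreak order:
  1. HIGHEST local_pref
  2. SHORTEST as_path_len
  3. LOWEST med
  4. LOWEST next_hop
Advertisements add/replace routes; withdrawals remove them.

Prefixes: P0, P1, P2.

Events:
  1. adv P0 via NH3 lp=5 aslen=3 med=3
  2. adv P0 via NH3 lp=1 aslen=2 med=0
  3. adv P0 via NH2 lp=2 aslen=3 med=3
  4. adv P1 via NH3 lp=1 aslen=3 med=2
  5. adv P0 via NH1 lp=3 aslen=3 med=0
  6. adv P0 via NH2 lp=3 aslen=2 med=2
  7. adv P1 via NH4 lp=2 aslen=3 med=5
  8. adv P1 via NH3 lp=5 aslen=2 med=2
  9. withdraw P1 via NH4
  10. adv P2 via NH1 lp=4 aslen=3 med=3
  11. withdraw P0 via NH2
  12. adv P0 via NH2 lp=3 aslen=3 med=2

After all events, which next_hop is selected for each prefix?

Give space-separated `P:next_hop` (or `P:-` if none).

Answer: P0:NH1 P1:NH3 P2:NH1

Derivation:
Op 1: best P0=NH3 P1=- P2=-
Op 2: best P0=NH3 P1=- P2=-
Op 3: best P0=NH2 P1=- P2=-
Op 4: best P0=NH2 P1=NH3 P2=-
Op 5: best P0=NH1 P1=NH3 P2=-
Op 6: best P0=NH2 P1=NH3 P2=-
Op 7: best P0=NH2 P1=NH4 P2=-
Op 8: best P0=NH2 P1=NH3 P2=-
Op 9: best P0=NH2 P1=NH3 P2=-
Op 10: best P0=NH2 P1=NH3 P2=NH1
Op 11: best P0=NH1 P1=NH3 P2=NH1
Op 12: best P0=NH1 P1=NH3 P2=NH1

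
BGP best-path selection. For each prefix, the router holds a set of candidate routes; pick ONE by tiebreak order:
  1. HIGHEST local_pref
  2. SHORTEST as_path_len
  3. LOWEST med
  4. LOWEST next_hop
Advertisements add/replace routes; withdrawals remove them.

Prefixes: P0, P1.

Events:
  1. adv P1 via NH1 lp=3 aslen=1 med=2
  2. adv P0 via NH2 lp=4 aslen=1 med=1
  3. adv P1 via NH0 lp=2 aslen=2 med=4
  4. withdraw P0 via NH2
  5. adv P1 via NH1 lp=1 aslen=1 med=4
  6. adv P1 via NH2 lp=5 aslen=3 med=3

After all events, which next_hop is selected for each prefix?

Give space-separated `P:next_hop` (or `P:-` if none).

Answer: P0:- P1:NH2

Derivation:
Op 1: best P0=- P1=NH1
Op 2: best P0=NH2 P1=NH1
Op 3: best P0=NH2 P1=NH1
Op 4: best P0=- P1=NH1
Op 5: best P0=- P1=NH0
Op 6: best P0=- P1=NH2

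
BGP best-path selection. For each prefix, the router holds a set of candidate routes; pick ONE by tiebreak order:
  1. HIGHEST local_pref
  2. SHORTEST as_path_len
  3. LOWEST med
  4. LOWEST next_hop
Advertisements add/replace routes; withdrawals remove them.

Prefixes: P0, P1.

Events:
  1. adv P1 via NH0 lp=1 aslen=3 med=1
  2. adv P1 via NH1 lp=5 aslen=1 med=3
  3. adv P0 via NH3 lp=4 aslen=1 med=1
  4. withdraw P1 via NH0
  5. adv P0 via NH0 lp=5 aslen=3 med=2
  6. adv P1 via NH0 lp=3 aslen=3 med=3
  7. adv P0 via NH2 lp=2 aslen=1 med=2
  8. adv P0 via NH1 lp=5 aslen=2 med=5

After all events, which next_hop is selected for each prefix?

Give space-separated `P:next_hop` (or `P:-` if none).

Op 1: best P0=- P1=NH0
Op 2: best P0=- P1=NH1
Op 3: best P0=NH3 P1=NH1
Op 4: best P0=NH3 P1=NH1
Op 5: best P0=NH0 P1=NH1
Op 6: best P0=NH0 P1=NH1
Op 7: best P0=NH0 P1=NH1
Op 8: best P0=NH1 P1=NH1

Answer: P0:NH1 P1:NH1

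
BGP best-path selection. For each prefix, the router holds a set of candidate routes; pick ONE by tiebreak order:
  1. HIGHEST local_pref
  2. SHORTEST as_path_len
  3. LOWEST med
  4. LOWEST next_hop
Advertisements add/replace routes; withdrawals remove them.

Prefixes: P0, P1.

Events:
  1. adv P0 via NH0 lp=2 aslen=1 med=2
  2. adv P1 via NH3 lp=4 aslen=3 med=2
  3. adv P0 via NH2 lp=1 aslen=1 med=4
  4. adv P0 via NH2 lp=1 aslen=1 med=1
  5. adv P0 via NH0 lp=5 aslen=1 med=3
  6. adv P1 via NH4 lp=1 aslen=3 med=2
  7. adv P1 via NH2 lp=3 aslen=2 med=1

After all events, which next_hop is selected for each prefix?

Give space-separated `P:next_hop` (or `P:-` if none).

Op 1: best P0=NH0 P1=-
Op 2: best P0=NH0 P1=NH3
Op 3: best P0=NH0 P1=NH3
Op 4: best P0=NH0 P1=NH3
Op 5: best P0=NH0 P1=NH3
Op 6: best P0=NH0 P1=NH3
Op 7: best P0=NH0 P1=NH3

Answer: P0:NH0 P1:NH3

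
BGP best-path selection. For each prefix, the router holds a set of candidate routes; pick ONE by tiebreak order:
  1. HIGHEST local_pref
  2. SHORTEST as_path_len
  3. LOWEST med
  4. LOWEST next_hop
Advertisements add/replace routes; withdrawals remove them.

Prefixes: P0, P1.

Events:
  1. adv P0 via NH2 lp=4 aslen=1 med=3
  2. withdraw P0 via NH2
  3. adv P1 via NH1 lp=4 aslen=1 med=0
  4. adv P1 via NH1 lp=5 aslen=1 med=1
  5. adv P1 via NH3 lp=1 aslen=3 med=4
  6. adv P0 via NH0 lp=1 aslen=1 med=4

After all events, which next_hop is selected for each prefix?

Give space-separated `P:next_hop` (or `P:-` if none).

Answer: P0:NH0 P1:NH1

Derivation:
Op 1: best P0=NH2 P1=-
Op 2: best P0=- P1=-
Op 3: best P0=- P1=NH1
Op 4: best P0=- P1=NH1
Op 5: best P0=- P1=NH1
Op 6: best P0=NH0 P1=NH1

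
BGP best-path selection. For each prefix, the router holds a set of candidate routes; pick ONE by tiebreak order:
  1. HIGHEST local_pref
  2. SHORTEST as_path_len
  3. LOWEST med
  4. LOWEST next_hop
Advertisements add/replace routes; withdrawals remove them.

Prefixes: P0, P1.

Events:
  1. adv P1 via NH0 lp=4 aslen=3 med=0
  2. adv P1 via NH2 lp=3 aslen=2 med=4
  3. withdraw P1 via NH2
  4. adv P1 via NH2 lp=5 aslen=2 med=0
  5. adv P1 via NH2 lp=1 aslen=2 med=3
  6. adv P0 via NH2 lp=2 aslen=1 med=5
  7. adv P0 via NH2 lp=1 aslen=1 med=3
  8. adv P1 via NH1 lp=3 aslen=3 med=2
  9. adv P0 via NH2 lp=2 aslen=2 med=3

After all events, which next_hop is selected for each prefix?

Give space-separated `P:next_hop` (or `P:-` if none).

Answer: P0:NH2 P1:NH0

Derivation:
Op 1: best P0=- P1=NH0
Op 2: best P0=- P1=NH0
Op 3: best P0=- P1=NH0
Op 4: best P0=- P1=NH2
Op 5: best P0=- P1=NH0
Op 6: best P0=NH2 P1=NH0
Op 7: best P0=NH2 P1=NH0
Op 8: best P0=NH2 P1=NH0
Op 9: best P0=NH2 P1=NH0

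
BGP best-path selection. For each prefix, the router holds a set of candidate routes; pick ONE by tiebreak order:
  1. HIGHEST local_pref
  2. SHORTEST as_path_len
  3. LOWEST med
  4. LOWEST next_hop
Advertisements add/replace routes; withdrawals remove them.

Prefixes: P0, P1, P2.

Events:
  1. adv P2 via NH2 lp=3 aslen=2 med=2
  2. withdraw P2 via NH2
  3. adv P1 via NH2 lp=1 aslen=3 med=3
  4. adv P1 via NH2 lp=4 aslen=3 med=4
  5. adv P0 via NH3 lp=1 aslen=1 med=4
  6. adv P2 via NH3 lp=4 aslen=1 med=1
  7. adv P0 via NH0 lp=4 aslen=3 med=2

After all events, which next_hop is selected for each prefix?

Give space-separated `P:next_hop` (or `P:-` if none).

Answer: P0:NH0 P1:NH2 P2:NH3

Derivation:
Op 1: best P0=- P1=- P2=NH2
Op 2: best P0=- P1=- P2=-
Op 3: best P0=- P1=NH2 P2=-
Op 4: best P0=- P1=NH2 P2=-
Op 5: best P0=NH3 P1=NH2 P2=-
Op 6: best P0=NH3 P1=NH2 P2=NH3
Op 7: best P0=NH0 P1=NH2 P2=NH3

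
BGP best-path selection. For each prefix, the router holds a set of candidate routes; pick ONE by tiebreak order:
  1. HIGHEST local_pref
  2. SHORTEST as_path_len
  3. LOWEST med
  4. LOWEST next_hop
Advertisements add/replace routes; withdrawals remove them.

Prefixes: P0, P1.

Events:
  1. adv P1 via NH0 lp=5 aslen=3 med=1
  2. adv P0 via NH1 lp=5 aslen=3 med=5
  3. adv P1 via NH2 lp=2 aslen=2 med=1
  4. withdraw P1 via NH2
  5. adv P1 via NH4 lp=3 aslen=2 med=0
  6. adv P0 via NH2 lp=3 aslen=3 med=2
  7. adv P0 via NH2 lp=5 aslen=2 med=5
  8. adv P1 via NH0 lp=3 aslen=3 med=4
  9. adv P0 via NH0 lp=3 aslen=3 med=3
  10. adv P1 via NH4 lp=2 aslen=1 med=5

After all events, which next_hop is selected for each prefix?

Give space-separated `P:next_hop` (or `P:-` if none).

Op 1: best P0=- P1=NH0
Op 2: best P0=NH1 P1=NH0
Op 3: best P0=NH1 P1=NH0
Op 4: best P0=NH1 P1=NH0
Op 5: best P0=NH1 P1=NH0
Op 6: best P0=NH1 P1=NH0
Op 7: best P0=NH2 P1=NH0
Op 8: best P0=NH2 P1=NH4
Op 9: best P0=NH2 P1=NH4
Op 10: best P0=NH2 P1=NH0

Answer: P0:NH2 P1:NH0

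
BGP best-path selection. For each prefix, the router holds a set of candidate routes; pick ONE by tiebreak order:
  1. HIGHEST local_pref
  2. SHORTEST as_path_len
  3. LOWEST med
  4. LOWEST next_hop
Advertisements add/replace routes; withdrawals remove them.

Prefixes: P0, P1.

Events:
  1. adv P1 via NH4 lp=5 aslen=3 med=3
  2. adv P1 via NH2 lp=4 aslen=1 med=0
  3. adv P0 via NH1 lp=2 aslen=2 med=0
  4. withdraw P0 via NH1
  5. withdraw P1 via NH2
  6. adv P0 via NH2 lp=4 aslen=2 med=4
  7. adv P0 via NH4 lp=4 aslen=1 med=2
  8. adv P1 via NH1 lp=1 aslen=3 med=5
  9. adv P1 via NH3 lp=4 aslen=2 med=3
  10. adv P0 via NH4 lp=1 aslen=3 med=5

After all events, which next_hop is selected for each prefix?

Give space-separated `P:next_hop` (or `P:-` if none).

Answer: P0:NH2 P1:NH4

Derivation:
Op 1: best P0=- P1=NH4
Op 2: best P0=- P1=NH4
Op 3: best P0=NH1 P1=NH4
Op 4: best P0=- P1=NH4
Op 5: best P0=- P1=NH4
Op 6: best P0=NH2 P1=NH4
Op 7: best P0=NH4 P1=NH4
Op 8: best P0=NH4 P1=NH4
Op 9: best P0=NH4 P1=NH4
Op 10: best P0=NH2 P1=NH4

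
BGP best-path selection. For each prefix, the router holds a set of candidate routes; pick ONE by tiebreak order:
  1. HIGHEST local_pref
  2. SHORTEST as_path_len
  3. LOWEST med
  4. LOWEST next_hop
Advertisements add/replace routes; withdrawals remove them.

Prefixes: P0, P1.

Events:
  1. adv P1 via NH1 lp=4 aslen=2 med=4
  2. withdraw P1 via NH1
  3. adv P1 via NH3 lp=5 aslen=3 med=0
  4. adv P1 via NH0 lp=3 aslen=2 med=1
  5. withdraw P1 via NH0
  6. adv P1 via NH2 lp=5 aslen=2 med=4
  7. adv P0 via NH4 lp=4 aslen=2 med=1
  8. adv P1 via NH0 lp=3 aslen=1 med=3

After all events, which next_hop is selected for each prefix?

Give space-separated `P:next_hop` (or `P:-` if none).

Op 1: best P0=- P1=NH1
Op 2: best P0=- P1=-
Op 3: best P0=- P1=NH3
Op 4: best P0=- P1=NH3
Op 5: best P0=- P1=NH3
Op 6: best P0=- P1=NH2
Op 7: best P0=NH4 P1=NH2
Op 8: best P0=NH4 P1=NH2

Answer: P0:NH4 P1:NH2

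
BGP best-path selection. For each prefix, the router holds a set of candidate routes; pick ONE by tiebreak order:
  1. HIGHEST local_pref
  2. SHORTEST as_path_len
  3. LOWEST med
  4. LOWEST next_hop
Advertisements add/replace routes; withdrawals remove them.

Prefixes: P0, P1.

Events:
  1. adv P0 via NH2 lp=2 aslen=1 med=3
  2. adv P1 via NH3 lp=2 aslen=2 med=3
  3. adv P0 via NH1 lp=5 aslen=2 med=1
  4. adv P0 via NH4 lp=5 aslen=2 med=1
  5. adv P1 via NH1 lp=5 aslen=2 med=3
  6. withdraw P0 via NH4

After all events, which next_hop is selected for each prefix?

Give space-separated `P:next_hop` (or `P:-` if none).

Answer: P0:NH1 P1:NH1

Derivation:
Op 1: best P0=NH2 P1=-
Op 2: best P0=NH2 P1=NH3
Op 3: best P0=NH1 P1=NH3
Op 4: best P0=NH1 P1=NH3
Op 5: best P0=NH1 P1=NH1
Op 6: best P0=NH1 P1=NH1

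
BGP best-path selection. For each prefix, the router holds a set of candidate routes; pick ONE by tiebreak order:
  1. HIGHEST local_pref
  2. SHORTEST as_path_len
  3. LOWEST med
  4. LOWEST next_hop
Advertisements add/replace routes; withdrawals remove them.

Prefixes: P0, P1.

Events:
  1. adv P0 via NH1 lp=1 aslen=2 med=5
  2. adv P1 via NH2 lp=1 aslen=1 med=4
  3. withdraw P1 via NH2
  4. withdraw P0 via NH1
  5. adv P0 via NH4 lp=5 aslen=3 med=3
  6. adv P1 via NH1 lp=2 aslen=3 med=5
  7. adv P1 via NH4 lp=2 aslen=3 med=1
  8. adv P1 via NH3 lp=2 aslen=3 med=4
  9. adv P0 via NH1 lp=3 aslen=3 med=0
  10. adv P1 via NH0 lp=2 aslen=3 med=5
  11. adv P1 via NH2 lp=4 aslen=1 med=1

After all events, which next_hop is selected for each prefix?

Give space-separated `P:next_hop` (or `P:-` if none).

Answer: P0:NH4 P1:NH2

Derivation:
Op 1: best P0=NH1 P1=-
Op 2: best P0=NH1 P1=NH2
Op 3: best P0=NH1 P1=-
Op 4: best P0=- P1=-
Op 5: best P0=NH4 P1=-
Op 6: best P0=NH4 P1=NH1
Op 7: best P0=NH4 P1=NH4
Op 8: best P0=NH4 P1=NH4
Op 9: best P0=NH4 P1=NH4
Op 10: best P0=NH4 P1=NH4
Op 11: best P0=NH4 P1=NH2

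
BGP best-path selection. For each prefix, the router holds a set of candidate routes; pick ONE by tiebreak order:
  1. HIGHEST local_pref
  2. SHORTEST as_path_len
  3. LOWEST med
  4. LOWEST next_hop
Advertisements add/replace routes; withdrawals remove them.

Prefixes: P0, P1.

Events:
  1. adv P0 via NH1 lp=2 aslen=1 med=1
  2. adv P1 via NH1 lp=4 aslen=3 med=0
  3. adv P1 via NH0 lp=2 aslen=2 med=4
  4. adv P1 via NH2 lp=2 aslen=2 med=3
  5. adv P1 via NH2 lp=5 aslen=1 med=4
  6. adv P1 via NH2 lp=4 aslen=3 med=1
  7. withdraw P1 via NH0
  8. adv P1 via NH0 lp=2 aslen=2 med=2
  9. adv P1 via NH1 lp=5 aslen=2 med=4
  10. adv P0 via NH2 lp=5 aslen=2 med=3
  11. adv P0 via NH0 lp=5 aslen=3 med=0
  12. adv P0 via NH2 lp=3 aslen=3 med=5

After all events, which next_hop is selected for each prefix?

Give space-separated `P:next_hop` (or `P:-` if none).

Answer: P0:NH0 P1:NH1

Derivation:
Op 1: best P0=NH1 P1=-
Op 2: best P0=NH1 P1=NH1
Op 3: best P0=NH1 P1=NH1
Op 4: best P0=NH1 P1=NH1
Op 5: best P0=NH1 P1=NH2
Op 6: best P0=NH1 P1=NH1
Op 7: best P0=NH1 P1=NH1
Op 8: best P0=NH1 P1=NH1
Op 9: best P0=NH1 P1=NH1
Op 10: best P0=NH2 P1=NH1
Op 11: best P0=NH2 P1=NH1
Op 12: best P0=NH0 P1=NH1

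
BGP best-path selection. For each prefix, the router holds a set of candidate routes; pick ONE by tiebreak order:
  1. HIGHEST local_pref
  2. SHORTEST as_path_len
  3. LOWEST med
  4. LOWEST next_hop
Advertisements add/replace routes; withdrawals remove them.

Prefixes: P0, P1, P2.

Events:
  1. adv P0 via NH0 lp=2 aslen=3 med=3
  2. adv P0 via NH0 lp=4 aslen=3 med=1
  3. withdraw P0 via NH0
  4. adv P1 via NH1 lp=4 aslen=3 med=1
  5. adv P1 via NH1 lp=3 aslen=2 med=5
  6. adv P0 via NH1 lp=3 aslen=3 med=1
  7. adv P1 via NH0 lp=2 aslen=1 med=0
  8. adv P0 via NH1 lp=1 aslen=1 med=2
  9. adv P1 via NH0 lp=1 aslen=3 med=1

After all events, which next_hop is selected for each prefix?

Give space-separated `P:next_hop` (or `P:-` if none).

Op 1: best P0=NH0 P1=- P2=-
Op 2: best P0=NH0 P1=- P2=-
Op 3: best P0=- P1=- P2=-
Op 4: best P0=- P1=NH1 P2=-
Op 5: best P0=- P1=NH1 P2=-
Op 6: best P0=NH1 P1=NH1 P2=-
Op 7: best P0=NH1 P1=NH1 P2=-
Op 8: best P0=NH1 P1=NH1 P2=-
Op 9: best P0=NH1 P1=NH1 P2=-

Answer: P0:NH1 P1:NH1 P2:-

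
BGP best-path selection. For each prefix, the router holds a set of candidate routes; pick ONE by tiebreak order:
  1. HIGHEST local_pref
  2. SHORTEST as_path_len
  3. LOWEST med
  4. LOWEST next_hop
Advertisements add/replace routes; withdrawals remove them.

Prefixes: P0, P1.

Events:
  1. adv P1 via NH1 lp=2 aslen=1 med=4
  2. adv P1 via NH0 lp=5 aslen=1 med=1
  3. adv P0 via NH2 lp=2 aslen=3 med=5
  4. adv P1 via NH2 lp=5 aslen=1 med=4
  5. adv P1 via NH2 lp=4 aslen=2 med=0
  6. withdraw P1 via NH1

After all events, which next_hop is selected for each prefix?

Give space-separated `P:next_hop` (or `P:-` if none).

Op 1: best P0=- P1=NH1
Op 2: best P0=- P1=NH0
Op 3: best P0=NH2 P1=NH0
Op 4: best P0=NH2 P1=NH0
Op 5: best P0=NH2 P1=NH0
Op 6: best P0=NH2 P1=NH0

Answer: P0:NH2 P1:NH0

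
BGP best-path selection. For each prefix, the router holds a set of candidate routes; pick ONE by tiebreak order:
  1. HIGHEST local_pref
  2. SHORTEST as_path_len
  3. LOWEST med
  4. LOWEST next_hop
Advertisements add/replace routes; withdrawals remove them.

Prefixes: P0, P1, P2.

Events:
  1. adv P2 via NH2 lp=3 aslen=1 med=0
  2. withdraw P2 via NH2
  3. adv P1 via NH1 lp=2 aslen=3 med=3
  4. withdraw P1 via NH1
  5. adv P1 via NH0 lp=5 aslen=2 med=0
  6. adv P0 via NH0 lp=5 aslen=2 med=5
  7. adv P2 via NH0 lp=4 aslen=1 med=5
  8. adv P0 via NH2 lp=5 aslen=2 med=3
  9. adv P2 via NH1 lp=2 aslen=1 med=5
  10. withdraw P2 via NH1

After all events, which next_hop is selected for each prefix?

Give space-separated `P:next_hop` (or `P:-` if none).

Answer: P0:NH2 P1:NH0 P2:NH0

Derivation:
Op 1: best P0=- P1=- P2=NH2
Op 2: best P0=- P1=- P2=-
Op 3: best P0=- P1=NH1 P2=-
Op 4: best P0=- P1=- P2=-
Op 5: best P0=- P1=NH0 P2=-
Op 6: best P0=NH0 P1=NH0 P2=-
Op 7: best P0=NH0 P1=NH0 P2=NH0
Op 8: best P0=NH2 P1=NH0 P2=NH0
Op 9: best P0=NH2 P1=NH0 P2=NH0
Op 10: best P0=NH2 P1=NH0 P2=NH0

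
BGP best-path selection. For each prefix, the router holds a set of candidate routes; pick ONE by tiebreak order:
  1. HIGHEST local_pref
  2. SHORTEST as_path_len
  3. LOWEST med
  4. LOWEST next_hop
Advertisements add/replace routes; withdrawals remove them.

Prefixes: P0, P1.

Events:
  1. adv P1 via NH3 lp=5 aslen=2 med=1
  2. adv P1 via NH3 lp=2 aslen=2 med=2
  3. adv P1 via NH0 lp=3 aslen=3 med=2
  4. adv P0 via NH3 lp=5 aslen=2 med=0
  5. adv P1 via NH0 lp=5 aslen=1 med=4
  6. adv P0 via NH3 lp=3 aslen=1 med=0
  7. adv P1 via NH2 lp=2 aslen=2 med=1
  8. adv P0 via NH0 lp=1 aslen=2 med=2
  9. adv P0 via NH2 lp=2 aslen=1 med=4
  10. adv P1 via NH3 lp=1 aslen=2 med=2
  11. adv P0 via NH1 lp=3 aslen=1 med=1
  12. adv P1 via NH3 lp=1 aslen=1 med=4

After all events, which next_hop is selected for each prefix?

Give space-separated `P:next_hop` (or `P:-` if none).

Answer: P0:NH3 P1:NH0

Derivation:
Op 1: best P0=- P1=NH3
Op 2: best P0=- P1=NH3
Op 3: best P0=- P1=NH0
Op 4: best P0=NH3 P1=NH0
Op 5: best P0=NH3 P1=NH0
Op 6: best P0=NH3 P1=NH0
Op 7: best P0=NH3 P1=NH0
Op 8: best P0=NH3 P1=NH0
Op 9: best P0=NH3 P1=NH0
Op 10: best P0=NH3 P1=NH0
Op 11: best P0=NH3 P1=NH0
Op 12: best P0=NH3 P1=NH0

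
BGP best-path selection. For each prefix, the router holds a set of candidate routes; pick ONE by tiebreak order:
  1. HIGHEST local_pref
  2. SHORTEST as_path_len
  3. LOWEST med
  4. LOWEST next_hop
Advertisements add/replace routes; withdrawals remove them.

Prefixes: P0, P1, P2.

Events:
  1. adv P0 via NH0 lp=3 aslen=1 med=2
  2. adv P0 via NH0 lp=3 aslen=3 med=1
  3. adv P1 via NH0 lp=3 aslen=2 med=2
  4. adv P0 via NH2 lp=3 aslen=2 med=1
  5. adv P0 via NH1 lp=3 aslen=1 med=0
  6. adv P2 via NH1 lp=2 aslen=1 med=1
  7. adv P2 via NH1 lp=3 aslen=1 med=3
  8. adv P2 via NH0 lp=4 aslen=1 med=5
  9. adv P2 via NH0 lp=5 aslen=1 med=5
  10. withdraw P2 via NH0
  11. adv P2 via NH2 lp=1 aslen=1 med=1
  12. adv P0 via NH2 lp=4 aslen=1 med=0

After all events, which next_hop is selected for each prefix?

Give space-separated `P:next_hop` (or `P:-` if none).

Answer: P0:NH2 P1:NH0 P2:NH1

Derivation:
Op 1: best P0=NH0 P1=- P2=-
Op 2: best P0=NH0 P1=- P2=-
Op 3: best P0=NH0 P1=NH0 P2=-
Op 4: best P0=NH2 P1=NH0 P2=-
Op 5: best P0=NH1 P1=NH0 P2=-
Op 6: best P0=NH1 P1=NH0 P2=NH1
Op 7: best P0=NH1 P1=NH0 P2=NH1
Op 8: best P0=NH1 P1=NH0 P2=NH0
Op 9: best P0=NH1 P1=NH0 P2=NH0
Op 10: best P0=NH1 P1=NH0 P2=NH1
Op 11: best P0=NH1 P1=NH0 P2=NH1
Op 12: best P0=NH2 P1=NH0 P2=NH1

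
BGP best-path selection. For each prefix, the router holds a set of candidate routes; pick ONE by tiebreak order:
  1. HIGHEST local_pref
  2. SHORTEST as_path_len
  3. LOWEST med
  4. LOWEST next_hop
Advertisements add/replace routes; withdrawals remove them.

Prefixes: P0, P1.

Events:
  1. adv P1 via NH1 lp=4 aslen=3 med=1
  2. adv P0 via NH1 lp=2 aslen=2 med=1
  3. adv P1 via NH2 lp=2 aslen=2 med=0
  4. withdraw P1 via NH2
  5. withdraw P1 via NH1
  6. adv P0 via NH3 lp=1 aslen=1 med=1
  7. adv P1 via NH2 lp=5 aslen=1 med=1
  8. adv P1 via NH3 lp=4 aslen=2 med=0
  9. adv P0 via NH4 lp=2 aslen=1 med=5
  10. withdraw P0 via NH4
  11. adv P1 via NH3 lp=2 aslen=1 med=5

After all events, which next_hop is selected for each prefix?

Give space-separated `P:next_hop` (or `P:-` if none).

Answer: P0:NH1 P1:NH2

Derivation:
Op 1: best P0=- P1=NH1
Op 2: best P0=NH1 P1=NH1
Op 3: best P0=NH1 P1=NH1
Op 4: best P0=NH1 P1=NH1
Op 5: best P0=NH1 P1=-
Op 6: best P0=NH1 P1=-
Op 7: best P0=NH1 P1=NH2
Op 8: best P0=NH1 P1=NH2
Op 9: best P0=NH4 P1=NH2
Op 10: best P0=NH1 P1=NH2
Op 11: best P0=NH1 P1=NH2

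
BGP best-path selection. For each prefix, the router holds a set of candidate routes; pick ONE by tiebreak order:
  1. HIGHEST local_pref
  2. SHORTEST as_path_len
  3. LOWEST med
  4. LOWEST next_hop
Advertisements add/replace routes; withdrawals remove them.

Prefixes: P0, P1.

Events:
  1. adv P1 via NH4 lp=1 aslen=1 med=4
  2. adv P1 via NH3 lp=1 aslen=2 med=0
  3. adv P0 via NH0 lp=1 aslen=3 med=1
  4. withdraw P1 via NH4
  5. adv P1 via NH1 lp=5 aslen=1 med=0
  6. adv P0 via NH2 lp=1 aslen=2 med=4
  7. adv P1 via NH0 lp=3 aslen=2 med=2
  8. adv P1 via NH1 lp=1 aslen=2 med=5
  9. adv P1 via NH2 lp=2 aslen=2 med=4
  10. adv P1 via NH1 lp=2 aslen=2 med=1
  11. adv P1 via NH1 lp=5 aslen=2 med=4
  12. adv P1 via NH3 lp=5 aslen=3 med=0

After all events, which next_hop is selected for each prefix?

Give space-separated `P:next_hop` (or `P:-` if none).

Op 1: best P0=- P1=NH4
Op 2: best P0=- P1=NH4
Op 3: best P0=NH0 P1=NH4
Op 4: best P0=NH0 P1=NH3
Op 5: best P0=NH0 P1=NH1
Op 6: best P0=NH2 P1=NH1
Op 7: best P0=NH2 P1=NH1
Op 8: best P0=NH2 P1=NH0
Op 9: best P0=NH2 P1=NH0
Op 10: best P0=NH2 P1=NH0
Op 11: best P0=NH2 P1=NH1
Op 12: best P0=NH2 P1=NH1

Answer: P0:NH2 P1:NH1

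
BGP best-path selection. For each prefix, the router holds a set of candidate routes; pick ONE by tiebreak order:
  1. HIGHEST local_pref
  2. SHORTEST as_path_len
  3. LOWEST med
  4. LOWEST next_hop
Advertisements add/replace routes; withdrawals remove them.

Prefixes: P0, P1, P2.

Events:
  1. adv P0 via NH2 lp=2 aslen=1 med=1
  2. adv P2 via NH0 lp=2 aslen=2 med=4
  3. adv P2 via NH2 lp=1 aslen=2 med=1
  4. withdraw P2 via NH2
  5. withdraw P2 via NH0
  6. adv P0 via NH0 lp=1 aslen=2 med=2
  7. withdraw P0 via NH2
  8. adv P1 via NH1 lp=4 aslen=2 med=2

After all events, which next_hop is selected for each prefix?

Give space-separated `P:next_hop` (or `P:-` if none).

Op 1: best P0=NH2 P1=- P2=-
Op 2: best P0=NH2 P1=- P2=NH0
Op 3: best P0=NH2 P1=- P2=NH0
Op 4: best P0=NH2 P1=- P2=NH0
Op 5: best P0=NH2 P1=- P2=-
Op 6: best P0=NH2 P1=- P2=-
Op 7: best P0=NH0 P1=- P2=-
Op 8: best P0=NH0 P1=NH1 P2=-

Answer: P0:NH0 P1:NH1 P2:-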